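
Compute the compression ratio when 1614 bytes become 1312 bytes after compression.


Ratio = original / compressed = 1614 / 1312 = 1.2302

1.2302


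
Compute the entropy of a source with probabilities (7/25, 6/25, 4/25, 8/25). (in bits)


H = -sum(p_i * log2(p_i)). Terms: -(7/25)*log2(7/25) = 0.514220; -(6/25)*log2(6/25) = 0.494134; -(4/25)*log2(4/25) = 0.423017; -(8/25)*log2(8/25) = 0.526034. H = 0.514220 + 0.494134 + 0.423017 + 0.526034 = 1.9574

1.9574 bits


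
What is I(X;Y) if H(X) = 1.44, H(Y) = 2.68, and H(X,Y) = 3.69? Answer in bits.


I(X;Y) = H(X) + H(Y) - H(X,Y) = 1.44 + 2.68 - 3.69 = 0.43

0.43 bits


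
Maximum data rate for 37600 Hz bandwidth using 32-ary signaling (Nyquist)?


Rate = 2 * B * log2(M) = 2 * 37600 * 5.0 = 376000.0

376000.0 bps


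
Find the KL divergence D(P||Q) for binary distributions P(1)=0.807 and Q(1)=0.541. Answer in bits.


KL = p*log2(p/q) + (1-p)*log2((1-p)/(1-q)) = 0.807*log2(0.807/0.541) + 0.193*log2(0.193/0.459) = 0.2244

0.2244 bits


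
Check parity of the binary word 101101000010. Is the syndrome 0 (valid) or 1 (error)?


Syndrome = XOR of all bits = 1 XOR 0 XOR 1 XOR 1 XOR 0 XOR 1 XOR 0 XOR 0 XOR 0 XOR 0 XOR 1 XOR 0 = 1

1


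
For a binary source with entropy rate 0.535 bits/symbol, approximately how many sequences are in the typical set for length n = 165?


log2|A_typical| = nH = 165 * 0.535 = 88.275, so |A_typical| ~ 2^88.275 = 3.745e+26

3.745e+26


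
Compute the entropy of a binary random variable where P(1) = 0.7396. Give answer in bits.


H = -p*log2(p) - (1-p)*log2(1-p). -0.7396*log2(0.7396) = 0.321861; -0.2604*log2(0.2604) = 0.505488. H = 0.321861 + 0.505488 = 0.8273

0.8273 bits


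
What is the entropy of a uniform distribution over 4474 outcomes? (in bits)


H = log2(n) = log2(4474) = 12.1273

12.1273 bits


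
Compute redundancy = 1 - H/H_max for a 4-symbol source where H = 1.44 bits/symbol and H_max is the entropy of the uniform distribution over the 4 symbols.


H_max = log2(K) = log2(4) = 2.0 bits/symbol. Redundancy = 1 - H/H_max = 1 - 1.44/2.0 = 1 - 0.72 = 0.28

0.28


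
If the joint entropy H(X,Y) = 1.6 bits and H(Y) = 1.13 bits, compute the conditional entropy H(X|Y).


H(X|Y) = H(X,Y) - H(Y) = 1.6 - 1.13 = 0.47

0.47 bits


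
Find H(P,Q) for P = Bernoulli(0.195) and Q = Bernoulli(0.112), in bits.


H(P,Q) = -p*log2(q) - (1-p)*log2(1-q). -0.195*log2(0.112) = 0.615894; -0.805*log2(0.888) = 0.137952. H(P,Q) = 0.615894 + 0.137952 = 0.7538

0.7538 bits


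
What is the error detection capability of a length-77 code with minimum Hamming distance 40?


Detection capability = d_min - 1 = 40 - 1 = 39

39 errors


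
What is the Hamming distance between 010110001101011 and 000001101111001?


Count differing positions: . ^ . ^ ^ ^ ^ . . . ^ . . ^ . = 7 differences

7


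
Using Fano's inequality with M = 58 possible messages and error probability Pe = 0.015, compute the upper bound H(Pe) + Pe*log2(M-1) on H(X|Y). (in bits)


H(Pe) = -Pe*log2(Pe) - (1-Pe)*log2(1-Pe) = -0.015*log2(0.015) - 0.985*log2(0.985) = 0.090883 + 0.021477 = 0.1124. Pe*log2(M-1) = 0.015*log2(57) = 0.087493. Bound = H(Pe) + Pe*log2(M-1) = 0.090883 + 0.021477 + 0.087493 = 0.1999

0.1999 bits


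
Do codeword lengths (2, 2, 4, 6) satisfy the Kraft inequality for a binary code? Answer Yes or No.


Kraft sum = sum(2^(-l_i)) = 0.5781, need <= 1. Result: satisfied (a binary prefix-free code with these lengths exists)

Yes


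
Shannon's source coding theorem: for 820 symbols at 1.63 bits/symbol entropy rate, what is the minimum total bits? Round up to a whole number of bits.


Minimum bits >= n * H = 820 * 1.63 = 1336.6, rounded up to a whole number of bits = 1337

1337 bits


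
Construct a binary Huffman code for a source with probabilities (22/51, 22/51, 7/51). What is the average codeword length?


Huffman construction (repeatedly merge the two least-probable nodes; each merge adds 1 bit to every symbol beneath it): 7/51 + 22/51 = 29/51; 22/51 + 29/51 = 1. Resulting codeword lengths (in the order the probabilities were given): (2, 1, 2). L_avg = sum(p_i * l_i) = 22/51*2 + 22/51*1 + 7/51*2 = 80/51 = 1.5686

1.5686 bits


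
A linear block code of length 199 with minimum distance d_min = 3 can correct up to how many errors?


Correction capability = floor((d-1)/2) = floor((3-1)/2) = 1

1 errors


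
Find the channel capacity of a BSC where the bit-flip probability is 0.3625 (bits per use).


H(p) = -p*log2(p) - (1-p)*log2(1-p) = -0.3625*log2(0.3625) - 0.6375*log2(0.6375) = 0.530681 + 0.414058 = 0.9447. C = 1 - H(p) = 1 - 0.9447 = 0.0553

0.0553 bits


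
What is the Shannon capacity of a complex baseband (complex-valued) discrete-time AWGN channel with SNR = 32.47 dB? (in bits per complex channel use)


SNR_linear = 10^(32.47/10) = 1766.0378; C = log2(1 + SNR_linear) = log2(1 + 1766.0378) = 10.7871

10.7871 bits/channel use


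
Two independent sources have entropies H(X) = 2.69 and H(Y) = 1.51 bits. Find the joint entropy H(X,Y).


For independent variables, H(X,Y) = H(X) + H(Y) = 2.69 + 1.51 = 4.2

4.2 bits


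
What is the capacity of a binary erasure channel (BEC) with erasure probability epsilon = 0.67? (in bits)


C = 1 - epsilon = 1 - 0.67 = 0.33

0.33 bits


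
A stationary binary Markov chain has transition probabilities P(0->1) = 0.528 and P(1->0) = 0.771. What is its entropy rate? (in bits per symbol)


Stationary distribution: pi_0 = p10/(p01+p10) = 0.5935, pi_1 = 0.4065. Entropy rate H' = pi_0*H(p01) + pi_1*H(p10) = 0.5935*0.9977 + 0.4065*0.7763 = 0.9077

0.9077 bits/symbol


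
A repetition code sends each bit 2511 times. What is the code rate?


Rate = k/n = 1/2511

1/2511


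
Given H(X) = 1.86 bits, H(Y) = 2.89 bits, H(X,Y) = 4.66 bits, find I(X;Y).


I(X;Y) = H(X) + H(Y) - H(X,Y) = 1.86 + 2.89 - 4.66 = 0.09

0.09 bits


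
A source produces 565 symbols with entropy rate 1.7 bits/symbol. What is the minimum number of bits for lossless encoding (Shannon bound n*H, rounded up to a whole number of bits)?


Minimum bits >= n * H = 565 * 1.7 = 960.5, rounded up to a whole number of bits = 961

961 bits


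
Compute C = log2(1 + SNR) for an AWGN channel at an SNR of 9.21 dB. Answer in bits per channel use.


SNR_linear = 10^(9.21/10) = 8.3368; C = log2(1 + SNR_linear) = log2(1 + 8.3368) = 3.2229

3.2229 bits/channel use


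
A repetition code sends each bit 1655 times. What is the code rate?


Rate = k/n = 1/1655

1/1655


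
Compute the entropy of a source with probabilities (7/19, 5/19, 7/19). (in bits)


H = -sum(p_i * log2(p_i)). Terms: -(7/19)*log2(7/19) = 0.530737; -(5/19)*log2(5/19) = 0.506842; -(7/19)*log2(7/19) = 0.530737. H = 0.530737 + 0.506842 + 0.530737 = 1.5683

1.5683 bits


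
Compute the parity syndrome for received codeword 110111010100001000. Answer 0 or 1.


Syndrome = XOR of all bits = 1 XOR 1 XOR 0 XOR 1 XOR 1 XOR 1 XOR 0 XOR 1 XOR 0 XOR 1 XOR 0 XOR 0 XOR 0 XOR 0 XOR 1 XOR 0 XOR 0 XOR 0 = 0

0


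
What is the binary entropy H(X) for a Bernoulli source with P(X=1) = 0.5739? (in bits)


H = -p*log2(p) - (1-p)*log2(1-p). -0.5739*log2(0.5739) = 0.459768; -0.4261*log2(0.4261) = 0.524417. H = 0.459768 + 0.524417 = 0.9842

0.9842 bits


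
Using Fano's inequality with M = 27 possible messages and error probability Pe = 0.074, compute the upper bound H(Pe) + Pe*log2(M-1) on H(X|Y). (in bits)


H(Pe) = -Pe*log2(Pe) - (1-Pe)*log2(1-Pe) = -0.074*log2(0.074) - 0.926*log2(0.926) = 0.277968 + 0.102708 = 0.3807. Pe*log2(M-1) = 0.074*log2(26) = 0.347833. Bound = H(Pe) + Pe*log2(M-1) = 0.277968 + 0.102708 + 0.347833 = 0.7285

0.7285 bits


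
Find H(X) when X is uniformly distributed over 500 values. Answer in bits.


H = log2(n) = log2(500) = 8.9658

8.9658 bits


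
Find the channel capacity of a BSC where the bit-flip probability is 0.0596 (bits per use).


H(p) = -p*log2(p) - (1-p)*log2(1-p) = -0.0596*log2(0.0596) - 0.9404*log2(0.9404) = 0.242485 + 0.083370 = 0.3259. C = 1 - H(p) = 1 - 0.3259 = 0.6741

0.6741 bits


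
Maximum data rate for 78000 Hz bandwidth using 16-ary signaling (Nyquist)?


Rate = 2 * B * log2(M) = 2 * 78000 * 4.0 = 624000.0

624000.0 bps


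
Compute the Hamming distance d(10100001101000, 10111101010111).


Count differing positions: . . . ^ ^ ^ . . ^ ^ ^ ^ ^ ^ = 9 differences

9


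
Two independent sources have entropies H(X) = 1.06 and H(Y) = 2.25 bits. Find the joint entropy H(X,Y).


For independent variables, H(X,Y) = H(X) + H(Y) = 1.06 + 2.25 = 3.31

3.31 bits


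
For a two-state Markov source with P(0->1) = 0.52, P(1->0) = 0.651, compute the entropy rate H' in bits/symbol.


Stationary distribution: pi_0 = p10/(p01+p10) = 0.5559, pi_1 = 0.4441. Entropy rate H' = pi_0*H(p01) + pi_1*H(p10) = 0.5559*0.9988 + 0.4441*0.9332 = 0.9697

0.9697 bits/symbol


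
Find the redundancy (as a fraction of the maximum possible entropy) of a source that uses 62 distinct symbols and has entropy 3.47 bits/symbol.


H_max = log2(K) = log2(62) = 5.9542 bits/symbol. Redundancy = 1 - H/H_max = 1 - 3.47/5.9542 = 1 - 0.5828 = 0.4172

0.4172


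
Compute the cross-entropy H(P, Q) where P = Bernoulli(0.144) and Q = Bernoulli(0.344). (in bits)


H(P,Q) = -p*log2(q) - (1-p)*log2(1-q). -0.144*log2(0.344) = 0.221691; -0.856*log2(0.656) = 0.520647. H(P,Q) = 0.221691 + 0.520647 = 0.7423

0.7423 bits


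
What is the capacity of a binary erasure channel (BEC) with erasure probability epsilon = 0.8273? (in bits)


C = 1 - epsilon = 1 - 0.8273 = 0.1727

0.1727 bits


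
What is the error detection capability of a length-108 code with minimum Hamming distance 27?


Detection capability = d_min - 1 = 27 - 1 = 26

26 errors


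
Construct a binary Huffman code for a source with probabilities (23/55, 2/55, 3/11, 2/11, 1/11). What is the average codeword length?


Huffman construction (repeatedly merge the two least-probable nodes; each merge adds 1 bit to every symbol beneath it): 2/55 + 1/11 = 7/55; 7/55 + 2/11 = 17/55; 3/11 + 17/55 = 32/55; 23/55 + 32/55 = 1. Resulting codeword lengths (in the order the probabilities were given): (1, 4, 2, 3, 4). L_avg = sum(p_i * l_i) = 23/55*1 + 2/55*4 + 3/11*2 + 2/11*3 + 1/11*4 = 111/55 = 2.0182

2.0182 bits


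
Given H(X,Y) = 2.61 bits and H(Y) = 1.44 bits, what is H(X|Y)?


H(X|Y) = H(X,Y) - H(Y) = 2.61 - 1.44 = 1.17

1.17 bits


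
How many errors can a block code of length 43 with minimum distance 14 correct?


Correction capability = floor((d-1)/2) = floor((14-1)/2) = 6

6 errors


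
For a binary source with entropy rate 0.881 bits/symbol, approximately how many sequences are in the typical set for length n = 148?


log2|A_typical| = nH = 148 * 0.881 = 130.388, so |A_typical| ~ 2^130.388 = 1.781e+39

1.781e+39


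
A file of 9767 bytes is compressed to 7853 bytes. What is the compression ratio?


Ratio = original / compressed = 9767 / 7853 = 1.2437

1.2437


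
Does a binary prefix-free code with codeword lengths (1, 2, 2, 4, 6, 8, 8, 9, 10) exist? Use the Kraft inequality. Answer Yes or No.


Kraft sum = sum(2^(-l_i)) = 1.0889, need <= 1. Result: violated (a binary prefix-free code with these lengths cannot exist)

No


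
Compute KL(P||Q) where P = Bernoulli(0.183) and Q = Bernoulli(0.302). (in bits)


KL = p*log2(p/q) + (1-p)*log2((1-p)/(1-q)) = 0.183*log2(0.183/0.302) + 0.817*log2(0.817/0.698) = 0.0533

0.0533 bits


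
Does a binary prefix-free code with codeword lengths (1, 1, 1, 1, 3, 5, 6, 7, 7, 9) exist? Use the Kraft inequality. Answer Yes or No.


Kraft sum = sum(2^(-l_i)) = 2.1895, need <= 1. Result: violated (a binary prefix-free code with these lengths cannot exist)

No


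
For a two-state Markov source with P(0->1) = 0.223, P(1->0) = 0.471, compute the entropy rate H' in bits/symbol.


Stationary distribution: pi_0 = p10/(p01+p10) = 0.6787, pi_1 = 0.3213. Entropy rate H' = pi_0*H(p01) + pi_1*H(p10) = 0.6787*0.7656 + 0.3213*0.9976 = 0.8401

0.8401 bits/symbol


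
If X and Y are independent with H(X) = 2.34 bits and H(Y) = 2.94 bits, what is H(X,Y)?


For independent variables, H(X,Y) = H(X) + H(Y) = 2.34 + 2.94 = 5.28

5.28 bits


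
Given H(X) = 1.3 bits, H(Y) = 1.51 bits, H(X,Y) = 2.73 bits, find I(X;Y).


I(X;Y) = H(X) + H(Y) - H(X,Y) = 1.3 + 1.51 - 2.73 = 0.08

0.08 bits


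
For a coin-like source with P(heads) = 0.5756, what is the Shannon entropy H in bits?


H = -p*log2(p) - (1-p)*log2(1-p). -0.5756*log2(0.5756) = 0.458673; -0.4244*log2(0.4244) = 0.524772. H = 0.458673 + 0.524772 = 0.9834

0.9834 bits


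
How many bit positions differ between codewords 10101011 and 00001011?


Count differing positions: ^ . ^ . . . . . = 2 differences

2


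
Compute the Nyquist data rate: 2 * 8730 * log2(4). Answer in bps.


Rate = 2 * B * log2(M) = 2 * 8730 * 2.0 = 34920.0

34920.0 bps


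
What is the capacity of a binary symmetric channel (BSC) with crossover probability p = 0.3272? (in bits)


H(p) = -p*log2(p) - (1-p)*log2(1-p) = -0.3272*log2(0.3272) - 0.6728*log2(0.6728) = 0.527366 + 0.384674 = 0.912. C = 1 - H(p) = 1 - 0.912 = 0.088

0.088 bits


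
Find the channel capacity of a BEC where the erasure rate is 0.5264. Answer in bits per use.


C = 1 - epsilon = 1 - 0.5264 = 0.4736

0.4736 bits


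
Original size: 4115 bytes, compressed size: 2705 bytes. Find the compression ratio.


Ratio = original / compressed = 4115 / 2705 = 1.5213

1.5213


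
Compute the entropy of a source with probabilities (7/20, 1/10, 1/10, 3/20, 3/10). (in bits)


H = -sum(p_i * log2(p_i)). Terms: -(7/20)*log2(7/20) = 0.530101; -(1/10)*log2(1/10) = 0.332193; -(1/10)*log2(1/10) = 0.332193; -(3/20)*log2(3/20) = 0.410545; -(3/10)*log2(3/10) = 0.521090. H = 0.530101 + 0.332193 + 0.332193 + 0.410545 + 0.521090 = 2.1261

2.1261 bits


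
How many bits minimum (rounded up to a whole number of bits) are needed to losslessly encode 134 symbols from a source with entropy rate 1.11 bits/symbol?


Minimum bits >= n * H = 134 * 1.11 = 148.74, rounded up to a whole number of bits = 149

149 bits


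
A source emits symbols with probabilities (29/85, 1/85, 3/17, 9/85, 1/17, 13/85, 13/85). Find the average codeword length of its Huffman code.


Huffman construction (repeatedly merge the two least-probable nodes; each merge adds 1 bit to every symbol beneath it): 1/85 + 1/17 = 6/85; 6/85 + 9/85 = 3/17; 13/85 + 13/85 = 26/85; 3/17 + 3/17 = 6/17; 26/85 + 29/85 = 11/17; 6/17 + 11/17 = 1. Resulting codeword lengths (in the order the probabilities were given): (2, 4, 2, 3, 4, 3, 3). L_avg = sum(p_i * l_i) = 29/85*2 + 1/85*4 + 3/17*2 + 9/85*3 + 1/17*4 + 13/85*3 + 13/85*3 = 217/85 = 2.5529

2.5529 bits


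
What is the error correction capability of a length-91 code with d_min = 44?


Correction capability = floor((d-1)/2) = floor((44-1)/2) = 21

21 errors


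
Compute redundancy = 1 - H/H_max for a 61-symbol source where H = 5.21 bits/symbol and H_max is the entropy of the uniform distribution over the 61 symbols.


H_max = log2(K) = log2(61) = 5.9307 bits/symbol. Redundancy = 1 - H/H_max = 1 - 5.21/5.9307 = 1 - 0.8785 = 0.1215

0.1215


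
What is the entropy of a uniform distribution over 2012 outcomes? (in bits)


H = log2(n) = log2(2012) = 10.9744

10.9744 bits


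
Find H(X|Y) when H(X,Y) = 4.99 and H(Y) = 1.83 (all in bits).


H(X|Y) = H(X,Y) - H(Y) = 4.99 - 1.83 = 3.16

3.16 bits


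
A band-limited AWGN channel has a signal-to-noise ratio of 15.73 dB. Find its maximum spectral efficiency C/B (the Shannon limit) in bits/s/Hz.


SNR_linear = 10^(15.73/10) = 37.4111; C/B = log2(1 + SNR_linear) = log2(1 + 37.4111) = 5.2634

5.2634 bits/s/Hz


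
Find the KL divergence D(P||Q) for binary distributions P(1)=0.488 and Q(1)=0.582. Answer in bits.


KL = p*log2(p/q) + (1-p)*log2((1-p)/(1-q)) = 0.488*log2(0.488/0.582) + 0.512*log2(0.512/0.418) = 0.0258

0.0258 bits


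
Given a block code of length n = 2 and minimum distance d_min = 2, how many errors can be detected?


Detection capability = d_min - 1 = 2 - 1 = 1

1 errors


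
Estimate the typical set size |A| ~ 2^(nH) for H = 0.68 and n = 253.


log2|A_typical| = nH = 253 * 0.68 = 172.04, so |A_typical| ~ 2^172.04 = 6.155e+51

6.155e+51


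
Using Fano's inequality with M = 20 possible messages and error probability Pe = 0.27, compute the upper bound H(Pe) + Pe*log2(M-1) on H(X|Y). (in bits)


H(Pe) = -Pe*log2(Pe) - (1-Pe)*log2(1-Pe) = -0.27*log2(0.27) - 0.73*log2(0.73) = 0.510022 + 0.331443 = 0.8415. Pe*log2(M-1) = 0.27*log2(19) = 1.146940. Bound = H(Pe) + Pe*log2(M-1) = 0.510022 + 0.331443 + 1.146940 = 1.9884

1.9884 bits


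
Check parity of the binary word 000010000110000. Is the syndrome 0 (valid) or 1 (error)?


Syndrome = XOR of all bits = 0 XOR 0 XOR 0 XOR 0 XOR 1 XOR 0 XOR 0 XOR 0 XOR 0 XOR 1 XOR 1 XOR 0 XOR 0 XOR 0 XOR 0 = 1

1


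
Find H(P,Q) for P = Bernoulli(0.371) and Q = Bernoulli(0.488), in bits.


H(P,Q) = -p*log2(q) - (1-p)*log2(1-q). -0.371*log2(0.488) = 0.384002; -0.629*log2(0.512) = 0.607478. H(P,Q) = 0.384002 + 0.607478 = 0.9915

0.9915 bits


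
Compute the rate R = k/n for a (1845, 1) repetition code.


Rate = k/n = 1/1845

1/1845


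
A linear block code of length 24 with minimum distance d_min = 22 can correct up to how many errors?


Correction capability = floor((d-1)/2) = floor((22-1)/2) = 10

10 errors


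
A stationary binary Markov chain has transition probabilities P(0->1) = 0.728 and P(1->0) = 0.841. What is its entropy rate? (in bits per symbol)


Stationary distribution: pi_0 = p10/(p01+p10) = 0.536, pi_1 = 0.464. Entropy rate H' = pi_0*H(p01) + pi_1*H(p10) = 0.536*0.8443 + 0.464*0.6319 = 0.7458

0.7458 bits/symbol


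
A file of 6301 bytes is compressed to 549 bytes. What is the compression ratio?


Ratio = original / compressed = 6301 / 549 = 11.4772

11.4772


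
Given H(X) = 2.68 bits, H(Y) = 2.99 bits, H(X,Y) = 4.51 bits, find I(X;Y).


I(X;Y) = H(X) + H(Y) - H(X,Y) = 2.68 + 2.99 - 4.51 = 1.16

1.16 bits


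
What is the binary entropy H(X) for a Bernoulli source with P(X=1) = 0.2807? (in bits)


H = -p*log2(p) - (1-p)*log2(1-p). -0.2807*log2(0.2807) = 0.514495; -0.7193*log2(0.7193) = 0.341908. H = 0.514495 + 0.341908 = 0.8564

0.8564 bits


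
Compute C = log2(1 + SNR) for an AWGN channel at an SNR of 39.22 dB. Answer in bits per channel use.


SNR_linear = 10^(39.22/10) = 8356.0302; C = log2(1 + SNR_linear) = log2(1 + 8356.0302) = 13.0288

13.0288 bits/channel use


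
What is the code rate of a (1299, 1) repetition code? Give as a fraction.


Rate = k/n = 1/1299

1/1299


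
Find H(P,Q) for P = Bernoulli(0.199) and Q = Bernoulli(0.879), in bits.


H(P,Q) = -p*log2(q) - (1-p)*log2(1-q). -0.199*log2(0.879) = 0.037027; -0.801*log2(0.121) = 2.440584. H(P,Q) = 0.037027 + 2.440584 = 2.4776

2.4776 bits


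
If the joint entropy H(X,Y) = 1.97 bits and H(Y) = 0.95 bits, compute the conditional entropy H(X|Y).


H(X|Y) = H(X,Y) - H(Y) = 1.97 - 0.95 = 1.02

1.02 bits


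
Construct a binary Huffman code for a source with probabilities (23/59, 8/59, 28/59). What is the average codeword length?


Huffman construction (repeatedly merge the two least-probable nodes; each merge adds 1 bit to every symbol beneath it): 8/59 + 23/59 = 31/59; 28/59 + 31/59 = 1. Resulting codeword lengths (in the order the probabilities were given): (2, 2, 1). L_avg = sum(p_i * l_i) = 23/59*2 + 8/59*2 + 28/59*1 = 90/59 = 1.5254

1.5254 bits


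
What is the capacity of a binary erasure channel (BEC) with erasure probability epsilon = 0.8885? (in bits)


C = 1 - epsilon = 1 - 0.8885 = 0.1115

0.1115 bits


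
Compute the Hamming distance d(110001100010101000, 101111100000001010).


Count differing positions: . ^ ^ ^ ^ . . . . . ^ . ^ . . . ^ . = 7 differences

7


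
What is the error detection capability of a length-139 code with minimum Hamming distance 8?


Detection capability = d_min - 1 = 8 - 1 = 7

7 errors


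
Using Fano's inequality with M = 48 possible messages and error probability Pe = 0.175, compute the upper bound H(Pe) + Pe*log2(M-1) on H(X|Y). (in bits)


H(Pe) = -Pe*log2(Pe) - (1-Pe)*log2(1-Pe) = -0.175*log2(0.175) - 0.825*log2(0.825) = 0.440050 + 0.228966 = 0.669. Pe*log2(M-1) = 0.175*log2(47) = 0.972053. Bound = H(Pe) + Pe*log2(M-1) = 0.440050 + 0.228966 + 0.972053 = 1.6411

1.6411 bits


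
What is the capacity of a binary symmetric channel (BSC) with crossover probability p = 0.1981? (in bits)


H(p) = -p*log2(p) - (1-p)*log2(1-p) = -0.1981*log2(0.1981) - 0.8019*log2(0.8019) = 0.462702 + 0.255410 = 0.7181. C = 1 - H(p) = 1 - 0.7181 = 0.2819

0.2819 bits


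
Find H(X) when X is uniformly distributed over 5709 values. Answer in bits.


H = log2(n) = log2(5709) = 12.479

12.479 bits


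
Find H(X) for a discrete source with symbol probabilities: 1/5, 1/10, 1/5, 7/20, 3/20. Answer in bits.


H = -sum(p_i * log2(p_i)). Terms: -(1/5)*log2(1/5) = 0.464386; -(1/10)*log2(1/10) = 0.332193; -(1/5)*log2(1/5) = 0.464386; -(7/20)*log2(7/20) = 0.530101; -(3/20)*log2(3/20) = 0.410545. H = 0.464386 + 0.332193 + 0.464386 + 0.530101 + 0.410545 = 2.2016

2.2016 bits


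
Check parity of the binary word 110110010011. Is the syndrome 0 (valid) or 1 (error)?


Syndrome = XOR of all bits = 1 XOR 1 XOR 0 XOR 1 XOR 1 XOR 0 XOR 0 XOR 1 XOR 0 XOR 0 XOR 1 XOR 1 = 1

1


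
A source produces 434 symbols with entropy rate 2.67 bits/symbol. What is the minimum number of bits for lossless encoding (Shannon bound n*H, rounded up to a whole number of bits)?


Minimum bits >= n * H = 434 * 2.67 = 1158.78, rounded up to a whole number of bits = 1159

1159 bits


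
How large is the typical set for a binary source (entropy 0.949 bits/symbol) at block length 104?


log2|A_typical| = nH = 104 * 0.949 = 98.696, so |A_typical| ~ 2^98.696 = 5.134e+29

5.134e+29


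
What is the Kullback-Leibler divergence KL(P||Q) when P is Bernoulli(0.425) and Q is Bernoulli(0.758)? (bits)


KL = p*log2(p/q) + (1-p)*log2((1-p)/(1-q)) = 0.425*log2(0.425/0.758) + 0.575*log2(0.575/0.242) = 0.3632

0.3632 bits


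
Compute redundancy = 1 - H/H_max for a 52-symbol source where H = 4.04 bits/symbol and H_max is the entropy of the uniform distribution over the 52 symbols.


H_max = log2(K) = log2(52) = 5.7004 bits/symbol. Redundancy = 1 - H/H_max = 1 - 4.04/5.7004 = 1 - 0.7087 = 0.2913

0.2913


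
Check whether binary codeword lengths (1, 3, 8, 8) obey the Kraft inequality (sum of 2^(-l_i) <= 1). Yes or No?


Kraft sum = sum(2^(-l_i)) = 0.6328, need <= 1. Result: satisfied (a binary prefix-free code with these lengths exists)

Yes


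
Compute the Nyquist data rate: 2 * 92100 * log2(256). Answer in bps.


Rate = 2 * B * log2(M) = 2 * 92100 * 8.0 = 1473600.0

1473600.0 bps


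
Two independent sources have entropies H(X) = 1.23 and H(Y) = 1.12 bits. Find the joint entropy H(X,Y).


For independent variables, H(X,Y) = H(X) + H(Y) = 1.23 + 1.12 = 2.35

2.35 bits


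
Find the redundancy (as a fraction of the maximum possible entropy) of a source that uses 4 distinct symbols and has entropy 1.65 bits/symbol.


H_max = log2(K) = log2(4) = 2.0 bits/symbol. Redundancy = 1 - H/H_max = 1 - 1.65/2.0 = 1 - 0.825 = 0.175

0.175


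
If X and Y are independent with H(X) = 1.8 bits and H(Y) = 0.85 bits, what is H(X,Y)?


For independent variables, H(X,Y) = H(X) + H(Y) = 1.8 + 0.85 = 2.65

2.65 bits


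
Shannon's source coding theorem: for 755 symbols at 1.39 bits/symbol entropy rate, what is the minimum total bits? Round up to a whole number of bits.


Minimum bits >= n * H = 755 * 1.39 = 1049.45, rounded up to a whole number of bits = 1050

1050 bits


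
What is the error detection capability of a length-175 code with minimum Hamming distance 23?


Detection capability = d_min - 1 = 23 - 1 = 22

22 errors


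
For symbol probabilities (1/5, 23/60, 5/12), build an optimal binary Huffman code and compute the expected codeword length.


Huffman construction (repeatedly merge the two least-probable nodes; each merge adds 1 bit to every symbol beneath it): 1/5 + 23/60 = 7/12; 5/12 + 7/12 = 1. Resulting codeword lengths (in the order the probabilities were given): (2, 2, 1). L_avg = sum(p_i * l_i) = 1/5*2 + 23/60*2 + 5/12*1 = 19/12 = 1.5833

1.5833 bits


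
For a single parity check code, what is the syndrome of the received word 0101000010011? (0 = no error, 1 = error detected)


Syndrome = XOR of all bits = 0 XOR 1 XOR 0 XOR 1 XOR 0 XOR 0 XOR 0 XOR 0 XOR 1 XOR 0 XOR 0 XOR 1 XOR 1 = 1

1


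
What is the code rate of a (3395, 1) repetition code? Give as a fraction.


Rate = k/n = 1/3395

1/3395


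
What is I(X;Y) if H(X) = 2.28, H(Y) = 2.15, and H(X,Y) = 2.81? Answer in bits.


I(X;Y) = H(X) + H(Y) - H(X,Y) = 2.28 + 2.15 - 2.81 = 1.62

1.62 bits


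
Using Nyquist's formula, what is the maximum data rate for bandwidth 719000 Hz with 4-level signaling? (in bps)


Rate = 2 * B * log2(M) = 2 * 719000 * 2.0 = 2876000.0

2876000.0 bps


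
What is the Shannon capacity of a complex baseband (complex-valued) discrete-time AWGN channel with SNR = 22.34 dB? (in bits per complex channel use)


SNR_linear = 10^(22.34/10) = 171.3957; C = log2(1 + SNR_linear) = log2(1 + 171.3957) = 7.4296

7.4296 bits/channel use


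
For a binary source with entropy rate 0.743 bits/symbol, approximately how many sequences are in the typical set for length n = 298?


log2|A_typical| = nH = 298 * 0.743 = 221.414, so |A_typical| ~ 2^221.414 = 4.490e+66

4.490e+66


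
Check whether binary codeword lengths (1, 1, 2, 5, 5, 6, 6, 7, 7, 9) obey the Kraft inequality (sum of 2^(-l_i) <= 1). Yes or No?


Kraft sum = sum(2^(-l_i)) = 1.3613, need <= 1. Result: violated (a binary prefix-free code with these lengths cannot exist)

No


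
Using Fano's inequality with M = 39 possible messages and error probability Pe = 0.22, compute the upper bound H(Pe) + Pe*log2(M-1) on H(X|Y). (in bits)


H(Pe) = -Pe*log2(Pe) - (1-Pe)*log2(1-Pe) = -0.22*log2(0.22) - 0.78*log2(0.78) = 0.480573 + 0.279594 = 0.7602. Pe*log2(M-1) = 0.22*log2(38) = 1.154544. Bound = H(Pe) + Pe*log2(M-1) = 0.480573 + 0.279594 + 1.154544 = 1.9147

1.9147 bits


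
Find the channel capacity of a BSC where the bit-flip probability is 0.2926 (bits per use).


H(p) = -p*log2(p) - (1-p)*log2(1-p) = -0.2926*log2(0.2926) - 0.7074*log2(0.7074) = 0.518779 + 0.353277 = 0.8721. C = 1 - H(p) = 1 - 0.8721 = 0.1279

0.1279 bits


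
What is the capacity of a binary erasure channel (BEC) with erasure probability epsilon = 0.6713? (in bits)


C = 1 - epsilon = 1 - 0.6713 = 0.3287

0.3287 bits


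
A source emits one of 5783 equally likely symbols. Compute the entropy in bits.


H = log2(n) = log2(5783) = 12.4976

12.4976 bits


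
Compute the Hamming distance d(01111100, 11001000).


Count differing positions: ^ . ^ ^ . ^ . . = 4 differences

4


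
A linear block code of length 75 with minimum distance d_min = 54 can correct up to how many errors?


Correction capability = floor((d-1)/2) = floor((54-1)/2) = 26

26 errors


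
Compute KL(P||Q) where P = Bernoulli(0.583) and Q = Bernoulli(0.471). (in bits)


KL = p*log2(p/q) + (1-p)*log2((1-p)/(1-q)) = 0.583*log2(0.583/0.471) + 0.417*log2(0.417/0.529) = 0.0363

0.0363 bits


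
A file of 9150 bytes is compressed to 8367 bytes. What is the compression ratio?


Ratio = original / compressed = 9150 / 8367 = 1.0936

1.0936


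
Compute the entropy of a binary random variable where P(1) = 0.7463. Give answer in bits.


H = -p*log2(p) - (1-p)*log2(1-p). -0.7463*log2(0.7463) = 0.315067; -0.2537*log2(0.2537) = 0.502023. H = 0.315067 + 0.502023 = 0.8171

0.8171 bits


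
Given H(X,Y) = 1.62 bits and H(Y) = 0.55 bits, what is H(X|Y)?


H(X|Y) = H(X,Y) - H(Y) = 1.62 - 0.55 = 1.07

1.07 bits


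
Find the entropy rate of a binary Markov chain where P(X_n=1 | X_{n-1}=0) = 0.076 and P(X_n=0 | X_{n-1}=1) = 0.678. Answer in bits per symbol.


Stationary distribution: pi_0 = p10/(p01+p10) = 0.8992, pi_1 = 0.1008. Entropy rate H' = pi_0*H(p01) + pi_1*H(p10) = 0.8992*0.3879 + 0.1008*0.9065 = 0.4402

0.4402 bits/symbol


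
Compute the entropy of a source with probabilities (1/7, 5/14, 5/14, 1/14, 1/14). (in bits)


H = -sum(p_i * log2(p_i)). Terms: -(1/7)*log2(1/7) = 0.401051; -(5/14)*log2(5/14) = 0.530510; -(5/14)*log2(5/14) = 0.530510; -(1/14)*log2(1/14) = 0.271954; -(1/14)*log2(1/14) = 0.271954. H = 0.401051 + 0.530510 + 0.530510 + 0.271954 + 0.271954 = 2.006

2.006 bits


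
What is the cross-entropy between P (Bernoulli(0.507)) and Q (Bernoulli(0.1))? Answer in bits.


H(P,Q) = -p*log2(q) - (1-p)*log2(1-q). -0.507*log2(0.1) = 1.684218; -0.493*log2(0.9) = 0.074938. H(P,Q) = 1.684218 + 0.074938 = 1.7592

1.7592 bits


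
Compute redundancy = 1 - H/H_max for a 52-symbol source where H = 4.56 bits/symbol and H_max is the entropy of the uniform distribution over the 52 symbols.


H_max = log2(K) = log2(52) = 5.7004 bits/symbol. Redundancy = 1 - H/H_max = 1 - 4.56/5.7004 = 1 - 0.7999 = 0.2001

0.2001


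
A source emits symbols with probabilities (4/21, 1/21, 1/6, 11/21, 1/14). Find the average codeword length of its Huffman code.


Huffman construction (repeatedly merge the two least-probable nodes; each merge adds 1 bit to every symbol beneath it): 1/21 + 1/14 = 5/42; 5/42 + 1/6 = 2/7; 4/21 + 2/7 = 10/21; 10/21 + 11/21 = 1. Resulting codeword lengths (in the order the probabilities were given): (2, 4, 3, 1, 4). L_avg = sum(p_i * l_i) = 4/21*2 + 1/21*4 + 1/6*3 + 11/21*1 + 1/14*4 = 79/42 = 1.881

1.881 bits


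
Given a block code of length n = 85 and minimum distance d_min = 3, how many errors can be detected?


Detection capability = d_min - 1 = 3 - 1 = 2

2 errors


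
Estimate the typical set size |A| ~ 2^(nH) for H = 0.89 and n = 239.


log2|A_typical| = nH = 239 * 0.89 = 212.71, so |A_typical| ~ 2^212.71 = 1.077e+64

1.077e+64


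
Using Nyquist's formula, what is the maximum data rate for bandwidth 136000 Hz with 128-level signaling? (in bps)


Rate = 2 * B * log2(M) = 2 * 136000 * 7.0 = 1904000.0

1904000.0 bps


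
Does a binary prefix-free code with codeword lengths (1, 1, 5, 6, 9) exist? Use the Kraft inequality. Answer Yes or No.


Kraft sum = sum(2^(-l_i)) = 1.0488, need <= 1. Result: violated (a binary prefix-free code with these lengths cannot exist)

No


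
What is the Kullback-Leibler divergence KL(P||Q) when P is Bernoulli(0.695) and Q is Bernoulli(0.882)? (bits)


KL = p*log2(p/q) + (1-p)*log2((1-p)/(1-q)) = 0.695*log2(0.695/0.882) + 0.305*log2(0.305/0.118) = 0.1789

0.1789 bits


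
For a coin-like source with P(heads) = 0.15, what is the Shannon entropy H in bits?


H = -p*log2(p) - (1-p)*log2(1-p). -0.15*log2(0.15) = 0.410545; -0.85*log2(0.85) = 0.199295. H = 0.410545 + 0.199295 = 0.6098

0.6098 bits


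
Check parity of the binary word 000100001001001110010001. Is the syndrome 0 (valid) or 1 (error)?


Syndrome = XOR of all bits = 0 XOR 0 XOR 0 XOR 1 XOR 0 XOR 0 XOR 0 XOR 0 XOR 1 XOR 0 XOR 0 XOR 1 XOR 0 XOR 0 XOR 1 XOR 1 XOR 1 XOR 0 XOR 0 XOR 1 XOR 0 XOR 0 XOR 0 XOR 1 = 0

0


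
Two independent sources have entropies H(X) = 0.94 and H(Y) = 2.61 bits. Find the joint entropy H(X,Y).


For independent variables, H(X,Y) = H(X) + H(Y) = 0.94 + 2.61 = 3.55

3.55 bits


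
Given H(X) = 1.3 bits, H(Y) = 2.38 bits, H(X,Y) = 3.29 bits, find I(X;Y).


I(X;Y) = H(X) + H(Y) - H(X,Y) = 1.3 + 2.38 - 3.29 = 0.39

0.39 bits


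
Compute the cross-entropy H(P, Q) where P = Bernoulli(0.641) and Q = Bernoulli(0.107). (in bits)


H(P,Q) = -p*log2(q) - (1-p)*log2(1-q). -0.641*log2(0.107) = 2.066787; -0.359*log2(0.893) = 0.058613. H(P,Q) = 2.066787 + 0.058613 = 2.1254

2.1254 bits


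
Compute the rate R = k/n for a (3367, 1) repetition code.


Rate = k/n = 1/3367

1/3367


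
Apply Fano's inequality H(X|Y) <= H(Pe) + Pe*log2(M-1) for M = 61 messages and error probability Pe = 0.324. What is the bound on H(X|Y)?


H(Pe) = -Pe*log2(Pe) - (1-Pe)*log2(1-Pe) = -0.324*log2(0.324) - 0.676*log2(0.676) = 0.526803 + 0.381876 = 0.9087. Pe*log2(M-1) = 0.324*log2(60) = 1.913833. Bound = H(Pe) + Pe*log2(M-1) = 0.526803 + 0.381876 + 1.913833 = 2.8225

2.8225 bits


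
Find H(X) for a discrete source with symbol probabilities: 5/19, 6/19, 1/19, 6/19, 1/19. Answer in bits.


H = -sum(p_i * log2(p_i)). Terms: -(5/19)*log2(5/19) = 0.506842; -(6/19)*log2(6/19) = 0.525147; -(1/19)*log2(1/19) = 0.223575; -(6/19)*log2(6/19) = 0.525147; -(1/19)*log2(1/19) = 0.223575. H = 0.506842 + 0.525147 + 0.223575 + 0.525147 + 0.223575 = 2.0043

2.0043 bits


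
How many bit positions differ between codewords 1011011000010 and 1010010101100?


Count differing positions: . . . ^ . . ^ ^ . ^ ^ ^ . = 6 differences

6


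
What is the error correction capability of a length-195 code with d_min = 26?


Correction capability = floor((d-1)/2) = floor((26-1)/2) = 12

12 errors


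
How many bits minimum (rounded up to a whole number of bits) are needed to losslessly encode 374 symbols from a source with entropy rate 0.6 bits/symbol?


Minimum bits >= n * H = 374 * 0.6 = 224.4, rounded up to a whole number of bits = 225

225 bits


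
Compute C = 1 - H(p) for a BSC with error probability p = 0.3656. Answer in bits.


H(p) = -p*log2(p) - (1-p)*log2(1-p) = -0.3656*log2(0.3656) - 0.6344*log2(0.6344) = 0.530728 + 0.416506 = 0.9472. C = 1 - H(p) = 1 - 0.9472 = 0.0528

0.0528 bits


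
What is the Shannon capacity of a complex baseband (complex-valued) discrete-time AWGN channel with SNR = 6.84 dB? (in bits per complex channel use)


SNR_linear = 10^(6.84/10) = 4.8306; C = log2(1 + SNR_linear) = log2(1 + 4.8306) = 2.5436

2.5436 bits/channel use


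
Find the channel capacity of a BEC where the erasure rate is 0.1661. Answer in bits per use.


C = 1 - epsilon = 1 - 0.1661 = 0.8339

0.8339 bits


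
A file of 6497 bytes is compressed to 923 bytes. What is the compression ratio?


Ratio = original / compressed = 6497 / 923 = 7.039

7.039


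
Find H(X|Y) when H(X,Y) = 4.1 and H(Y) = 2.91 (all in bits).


H(X|Y) = H(X,Y) - H(Y) = 4.1 - 2.91 = 1.19

1.19 bits


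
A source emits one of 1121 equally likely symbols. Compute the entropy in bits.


H = log2(n) = log2(1121) = 10.1306

10.1306 bits


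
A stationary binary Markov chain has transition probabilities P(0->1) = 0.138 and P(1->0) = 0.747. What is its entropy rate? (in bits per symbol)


Stationary distribution: pi_0 = p10/(p01+p10) = 0.8441, pi_1 = 0.1559. Entropy rate H' = pi_0*H(p01) + pi_1*H(p10) = 0.8441*0.579 + 0.1559*0.816 = 0.6159

0.6159 bits/symbol


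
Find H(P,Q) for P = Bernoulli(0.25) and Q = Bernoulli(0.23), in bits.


H(P,Q) = -p*log2(q) - (1-p)*log2(1-q). -0.25*log2(0.23) = 0.530074; -0.75*log2(0.77) = 0.282802. H(P,Q) = 0.530074 + 0.282802 = 0.8129

0.8129 bits


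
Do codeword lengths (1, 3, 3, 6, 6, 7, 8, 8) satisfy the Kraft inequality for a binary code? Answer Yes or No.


Kraft sum = sum(2^(-l_i)) = 0.7969, need <= 1. Result: satisfied (a binary prefix-free code with these lengths exists)

Yes


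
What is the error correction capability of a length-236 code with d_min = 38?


Correction capability = floor((d-1)/2) = floor((38-1)/2) = 18

18 errors


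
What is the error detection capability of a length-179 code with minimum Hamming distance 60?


Detection capability = d_min - 1 = 60 - 1 = 59

59 errors


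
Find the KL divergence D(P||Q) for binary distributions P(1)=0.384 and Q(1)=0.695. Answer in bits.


KL = p*log2(p/q) + (1-p)*log2((1-p)/(1-q)) = 0.384*log2(0.384/0.695) + 0.616*log2(0.616/0.305) = 0.296

0.296 bits


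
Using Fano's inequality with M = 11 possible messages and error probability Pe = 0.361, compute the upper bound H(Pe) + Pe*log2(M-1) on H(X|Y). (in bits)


H(Pe) = -Pe*log2(Pe) - (1-Pe)*log2(1-Pe) = -0.361*log2(0.361) - 0.639*log2(0.639) = 0.530644 + 0.412866 = 0.9435. Pe*log2(M-1) = 0.361*log2(10) = 1.199216. Bound = H(Pe) + Pe*log2(M-1) = 0.530644 + 0.412866 + 1.199216 = 2.1427

2.1427 bits


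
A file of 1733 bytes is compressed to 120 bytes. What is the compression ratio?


Ratio = original / compressed = 1733 / 120 = 14.4417

14.4417


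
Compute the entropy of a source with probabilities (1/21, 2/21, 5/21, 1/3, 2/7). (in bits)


H = -sum(p_i * log2(p_i)). Terms: -(1/21)*log2(1/21) = 0.209158; -(2/21)*log2(2/21) = 0.323078; -(5/21)*log2(5/21) = 0.492950; -(1/3)*log2(1/3) = 0.528321; -(2/7)*log2(2/7) = 0.516387. H = 0.209158 + 0.323078 + 0.492950 + 0.528321 + 0.516387 = 2.0699

2.0699 bits


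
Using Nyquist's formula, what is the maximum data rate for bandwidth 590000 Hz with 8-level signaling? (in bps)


Rate = 2 * B * log2(M) = 2 * 590000 * 3.0 = 3540000.0

3540000.0 bps


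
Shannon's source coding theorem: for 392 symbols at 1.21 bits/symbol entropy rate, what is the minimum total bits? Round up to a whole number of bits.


Minimum bits >= n * H = 392 * 1.21 = 474.32, rounded up to a whole number of bits = 475

475 bits


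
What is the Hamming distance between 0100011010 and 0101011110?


Count differing positions: . . . ^ . . . ^ . . = 2 differences

2


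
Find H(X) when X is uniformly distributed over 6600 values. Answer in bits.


H = log2(n) = log2(6600) = 12.6883

12.6883 bits


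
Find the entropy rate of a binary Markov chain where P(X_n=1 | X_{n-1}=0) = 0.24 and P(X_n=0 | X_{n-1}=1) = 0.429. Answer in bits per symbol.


Stationary distribution: pi_0 = p10/(p01+p10) = 0.6413, pi_1 = 0.3587. Entropy rate H' = pi_0*H(p01) + pi_1*H(p10) = 0.6413*0.795 + 0.3587*0.9854 = 0.8633

0.8633 bits/symbol


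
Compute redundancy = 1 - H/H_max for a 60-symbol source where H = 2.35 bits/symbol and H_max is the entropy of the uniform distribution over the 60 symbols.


H_max = log2(K) = log2(60) = 5.9069 bits/symbol. Redundancy = 1 - H/H_max = 1 - 2.35/5.9069 = 1 - 0.3978 = 0.6022

0.6022


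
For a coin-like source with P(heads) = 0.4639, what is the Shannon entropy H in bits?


H = -p*log2(p) - (1-p)*log2(1-p). -0.4639*log2(0.4639) = 0.514054; -0.5361*log2(0.5361) = 0.482182. H = 0.514054 + 0.482182 = 0.9962

0.9962 bits


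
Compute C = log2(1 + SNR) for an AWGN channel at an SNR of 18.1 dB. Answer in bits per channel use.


SNR_linear = 10^(18.1/10) = 64.5654; C = log2(1 + SNR_linear) = log2(1 + 64.5654) = 6.0349

6.0349 bits/channel use


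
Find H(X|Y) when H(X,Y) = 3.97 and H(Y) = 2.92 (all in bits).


H(X|Y) = H(X,Y) - H(Y) = 3.97 - 2.92 = 1.05

1.05 bits


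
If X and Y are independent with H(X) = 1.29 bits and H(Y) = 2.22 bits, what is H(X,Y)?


For independent variables, H(X,Y) = H(X) + H(Y) = 1.29 + 2.22 = 3.51

3.51 bits


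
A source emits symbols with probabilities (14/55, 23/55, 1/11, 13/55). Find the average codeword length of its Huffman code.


Huffman construction (repeatedly merge the two least-probable nodes; each merge adds 1 bit to every symbol beneath it): 1/11 + 13/55 = 18/55; 14/55 + 18/55 = 32/55; 23/55 + 32/55 = 1. Resulting codeword lengths (in the order the probabilities were given): (2, 1, 3, 3). L_avg = sum(p_i * l_i) = 14/55*2 + 23/55*1 + 1/11*3 + 13/55*3 = 21/11 = 1.9091

1.9091 bits


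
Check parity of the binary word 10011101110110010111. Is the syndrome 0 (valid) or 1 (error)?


Syndrome = XOR of all bits = 1 XOR 0 XOR 0 XOR 1 XOR 1 XOR 1 XOR 0 XOR 1 XOR 1 XOR 1 XOR 0 XOR 1 XOR 1 XOR 0 XOR 0 XOR 1 XOR 0 XOR 1 XOR 1 XOR 1 = 1

1
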